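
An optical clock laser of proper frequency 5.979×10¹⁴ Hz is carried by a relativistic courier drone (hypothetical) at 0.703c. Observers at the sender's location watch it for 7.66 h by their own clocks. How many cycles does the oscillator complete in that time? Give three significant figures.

γ = 1/√(1 − 0.703²) = 1/√0.5058 = 1.406
During 7.66 h of lab time, the oscillator's proper time advances by τ = Δt/γ = 7.66/1.406 = 5.448 h = 1.961×10⁴ s.
N = f × τ = 5.979×10¹⁴ × 1.961×10⁴ = 1.173×10¹⁹.

N = 1.17×10¹⁹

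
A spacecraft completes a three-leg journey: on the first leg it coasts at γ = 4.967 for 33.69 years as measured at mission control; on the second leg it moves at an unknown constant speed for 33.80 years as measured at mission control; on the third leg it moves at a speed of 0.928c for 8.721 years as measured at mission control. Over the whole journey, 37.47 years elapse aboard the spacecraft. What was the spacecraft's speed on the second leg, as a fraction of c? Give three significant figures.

β = 0.584

Leg 1: γ = 4.967; τ_1 = 33.69/4.967 = 6.783 years.
Leg 2: speed unknown; τ_2 = 33.80/γ_2.
Leg 3: γ = 1/√(1 − 0.928²) = 1/√0.1388 = 2.684; τ_3 = 8.721/2.684 = 3.249 years.
Total proper time: 6.783 + τ_2 + 3.249 = 37.47, so τ_2 = 37.47 − 10.03 = 27.44 years.
γ_2 = 33.80/27.44 = 1.232; β = √(1 − 1/γ²) = √0.3410.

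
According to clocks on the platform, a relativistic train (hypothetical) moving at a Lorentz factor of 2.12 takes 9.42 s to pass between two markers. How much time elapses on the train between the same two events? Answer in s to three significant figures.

γ = 2.12
The interval measured on the platform is the dilated one; the clock on the train measures the proper time τ = Δt/γ = 9.42/2.120 s.

τ = 4.44 s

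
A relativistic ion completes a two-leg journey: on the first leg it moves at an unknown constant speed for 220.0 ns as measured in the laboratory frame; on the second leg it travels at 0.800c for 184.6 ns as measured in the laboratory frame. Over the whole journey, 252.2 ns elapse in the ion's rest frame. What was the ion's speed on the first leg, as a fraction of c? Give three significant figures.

Leg 1: speed unknown; τ_1 = 220.0/γ_1.
Leg 2: γ = 1/√(1 − 0.800²) = 5/3 ≈ 1.667; τ_2 = 184.6/1.667 = 110.8 ns.
Total proper time: τ_1 + 110.8 = 252.2, so τ_1 = 252.2 − 110.8 = 141.4 ns.
γ_1 = 220.0/141.4 = 1.555; β = √(1 − 1/γ²) = √0.5867.

β = 0.766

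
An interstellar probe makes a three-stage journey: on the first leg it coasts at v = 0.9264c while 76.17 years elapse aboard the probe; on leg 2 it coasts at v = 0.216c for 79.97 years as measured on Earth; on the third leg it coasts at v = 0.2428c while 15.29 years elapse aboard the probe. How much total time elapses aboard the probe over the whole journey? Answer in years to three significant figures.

τ = 170 years

Leg 1: 76.17 years is already measured aboard the probe.
Leg 2: γ = 1/√(1 − 0.216²) = 1/√0.9533 = 1.024; τ_2 = 79.97/1.024 = 78.08 years.
Leg 3: 15.29 years is already measured aboard the probe.
Total: 76.17 + 78.08 + 15.29 years.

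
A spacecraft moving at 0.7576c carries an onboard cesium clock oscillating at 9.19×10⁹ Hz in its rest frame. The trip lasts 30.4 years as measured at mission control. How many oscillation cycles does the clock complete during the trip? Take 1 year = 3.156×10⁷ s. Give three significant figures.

N = 5.76×10¹⁸

γ = 1/√(1 − 0.7576²) = 1/√0.4260 = 1.532
The oscillator's own cycle count is N = f × τ where τ is the proper time aboard the spacecraft. τ = Δt/γ = 30.4/1.532 = 19.84 years = 6.262×10⁸ s.
N = 9.19×10⁹ × 6.262×10⁸ = 5.755×10¹⁸.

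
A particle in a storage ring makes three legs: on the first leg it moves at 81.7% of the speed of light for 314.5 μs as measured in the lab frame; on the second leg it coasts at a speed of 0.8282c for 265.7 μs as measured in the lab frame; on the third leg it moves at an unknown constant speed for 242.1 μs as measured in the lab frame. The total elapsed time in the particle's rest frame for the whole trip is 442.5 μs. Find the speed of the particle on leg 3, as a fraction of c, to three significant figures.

Leg 1: β = 0.817; γ = 1/√(1 − 0.817²) = 1/√0.3325 = 1.734; τ_1 = 314.5/1.734 = 181.4 μs.
Leg 2: γ = 1/√(1 − 0.8282²) = 1/√0.3141 = 1.784; τ_2 = 265.7/1.784 = 148.9 μs.
Leg 3: speed unknown; τ_3 = 242.1/γ_3.
Total proper time: 181.4 + 148.9 + τ_3 = 442.5, so τ_3 = 442.5 − 330.3 = 112.2 μs.
γ_3 = 242.1/112.2 = 2.157; β = √(1 − 1/γ²) = √0.7851.

β = 0.886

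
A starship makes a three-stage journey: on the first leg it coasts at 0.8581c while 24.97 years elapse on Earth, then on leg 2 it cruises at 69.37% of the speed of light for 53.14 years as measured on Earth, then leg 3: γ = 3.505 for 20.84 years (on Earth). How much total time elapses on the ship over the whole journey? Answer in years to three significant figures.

Leg 1: γ = 1/√(1 − 0.8581²) = 1/√0.2637 = 1.947; τ_1 = 24.97/1.947 = 12.82 years.
Leg 2: β = 0.6937; γ = 1/√(1 − 0.6937²) = 1/√0.5188 = 1.388; τ_2 = 53.14/1.388 = 38.27 years.
Leg 3: γ = 3.505; τ_3 = 20.84/3.505 = 5.946 years.
Total: 12.82 + 38.27 + 5.946 years.

τ = 57.0 years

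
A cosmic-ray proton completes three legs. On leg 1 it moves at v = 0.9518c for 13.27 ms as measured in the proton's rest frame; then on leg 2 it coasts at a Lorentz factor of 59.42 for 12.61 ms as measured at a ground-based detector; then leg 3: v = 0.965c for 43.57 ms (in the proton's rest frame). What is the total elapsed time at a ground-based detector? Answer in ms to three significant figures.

Δt = 222 ms

Leg 1: γ = 1/√(1 − 0.9518²) = 1/√0.09408 = 3.260; Δt_1 = 3.260 × 13.27 = 43.26 ms.
Leg 2: 12.61 ms is already measured at a ground-based detector.
Leg 3: γ = 1/√(1 − 0.965²) = 1/√0.06878 = 3.813; Δt_3 = 3.813 × 43.57 = 166.1 ms.
Total: 43.26 + 12.61 + 166.1 ms.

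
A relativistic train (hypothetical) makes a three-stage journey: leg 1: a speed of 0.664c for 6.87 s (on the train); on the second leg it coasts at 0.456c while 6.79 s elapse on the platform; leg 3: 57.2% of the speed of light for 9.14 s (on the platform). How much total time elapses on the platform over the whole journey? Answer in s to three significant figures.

Leg 1: γ = 1/√(1 − 0.664²) = 1/√0.5591 = 1.337; Δt_1 = 1.337 × 6.87 = 9.188 s.
Leg 2: 6.79 s is already measured on the platform.
Leg 3: 9.14 s is already measured on the platform.
Total: 9.188 + 6.790 + 9.140 s.

Δt = 25.1 s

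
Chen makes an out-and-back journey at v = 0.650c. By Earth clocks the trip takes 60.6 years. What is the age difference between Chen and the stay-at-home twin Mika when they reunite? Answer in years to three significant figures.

Δt − τ = 14.5 years

γ = 1/√(1 − 0.650²) = 1/√0.5775 = 1.316
Chen's elapsed proper time: τ = 60.6/1.316 = 46.05 years.
Age gap = Δt − τ = 60.6 − 46.05 years.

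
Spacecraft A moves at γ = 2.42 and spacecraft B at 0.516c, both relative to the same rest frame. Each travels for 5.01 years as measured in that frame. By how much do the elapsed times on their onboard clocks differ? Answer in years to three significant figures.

|τ_A − τ_B| = 2.22 years

A: γ = 2.42; τ_A = 5.01/2.420 = 2.070 years.
B: γ = 1/√(1 − 0.516²) = 1/√0.7337 = 1.167; τ_B = 5.01/1.167 = 4.292 years.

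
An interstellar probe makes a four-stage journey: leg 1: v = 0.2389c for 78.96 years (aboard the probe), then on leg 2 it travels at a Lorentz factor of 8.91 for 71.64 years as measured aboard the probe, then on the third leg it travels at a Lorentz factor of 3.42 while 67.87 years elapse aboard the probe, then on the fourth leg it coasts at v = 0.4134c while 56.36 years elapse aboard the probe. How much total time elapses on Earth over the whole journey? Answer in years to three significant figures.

Leg 1: γ = 1/√(1 − 0.2389²) = 1/√0.9429 = 1.030; Δt_1 = 1.030 × 78.96 = 81.31 years.
Leg 2: γ = 8.91; Δt_2 = 8.910 × 71.64 = 638.3 years.
Leg 3: γ = 3.42; Δt_3 = 3.420 × 67.87 = 232.1 years.
Leg 4: γ = 1/√(1 − 0.4134²) = 1/√0.8291 = 1.098; Δt_4 = 1.098 × 56.36 = 61.90 years.
Total: 81.31 + 638.3 + 232.1 + 61.90 years.

Δt = 1010 years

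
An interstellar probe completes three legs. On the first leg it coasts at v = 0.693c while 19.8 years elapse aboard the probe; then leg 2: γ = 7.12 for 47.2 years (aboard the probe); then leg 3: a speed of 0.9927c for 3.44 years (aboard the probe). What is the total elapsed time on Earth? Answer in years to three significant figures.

Leg 1: γ = 1/√(1 − 0.693²) = 1/√0.5198 = 1.387; Δt_1 = 1.387 × 19.8 = 27.46 years.
Leg 2: γ = 7.12; Δt_2 = 7.120 × 47.2 = 336.1 years.
Leg 3: γ = 1/√(1 − 0.9927²) = 1/√0.01455 = 8.291; Δt_3 = 8.291 × 3.44 = 28.52 years.
Total: 27.46 + 336.1 + 28.52 years.

Δt = 392 years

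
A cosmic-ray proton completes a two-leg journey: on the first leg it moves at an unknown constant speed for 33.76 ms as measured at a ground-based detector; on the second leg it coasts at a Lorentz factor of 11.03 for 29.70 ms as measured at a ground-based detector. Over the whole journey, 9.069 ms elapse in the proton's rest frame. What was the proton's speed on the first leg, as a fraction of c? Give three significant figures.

β = 0.982

Leg 1: speed unknown; τ_1 = 33.76/γ_1.
Leg 2: γ = 11.03; τ_2 = 29.70/11.03 = 2.693 ms.
Total proper time: τ_1 + 2.693 = 9.069, so τ_1 = 9.069 − 2.693 = 6.376 ms.
γ_1 = 33.76/6.376 = 5.295; β = √(1 − 1/γ²) = √0.9643.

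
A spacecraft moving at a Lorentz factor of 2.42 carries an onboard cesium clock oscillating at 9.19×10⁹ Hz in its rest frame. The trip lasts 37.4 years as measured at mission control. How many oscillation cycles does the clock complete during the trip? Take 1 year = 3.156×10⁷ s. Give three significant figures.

γ = 2.42
The oscillator's own cycle count is N = f × τ where τ is the proper time aboard the spacecraft. τ = Δt/γ = 37.4/2.420 = 15.45 years = 4.877×10⁸ s.
N = 9.19×10⁹ × 4.877×10⁸ = 4.482×10¹⁸.

N = 4.48×10¹⁸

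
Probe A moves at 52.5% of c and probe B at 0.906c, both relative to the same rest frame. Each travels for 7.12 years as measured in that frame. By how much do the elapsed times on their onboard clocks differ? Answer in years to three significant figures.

|τ_A − τ_B| = 3.05 years

A: β = 0.525; γ = 1/√(1 − 0.525²) = 1/√0.7244 = 1.175; τ_A = 7.12/1.175 = 6.060 years.
B: γ = 1/√(1 − 0.906²) = 1/√0.1792 = 2.363; τ_B = 7.12/2.363 = 3.014 years.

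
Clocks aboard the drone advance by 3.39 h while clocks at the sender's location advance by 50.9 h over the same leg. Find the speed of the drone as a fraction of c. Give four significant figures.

v = 0.9978c

The proper time is measured aboard the drone (both events occur at the drone's location); Δt is measured at the sender's location. γ = Δt/τ = 50.9/3.39 = 15.01.
β = √(1 − 1/γ²) = √(1 − 0.004436) = √0.9956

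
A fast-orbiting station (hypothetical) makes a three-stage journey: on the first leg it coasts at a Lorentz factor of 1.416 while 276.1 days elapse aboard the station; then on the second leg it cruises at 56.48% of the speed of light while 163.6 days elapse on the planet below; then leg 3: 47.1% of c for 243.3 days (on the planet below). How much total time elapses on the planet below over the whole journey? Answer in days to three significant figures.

Δt = 798 days

Leg 1: γ = 1.416; Δt_1 = 1.416 × 276.1 = 391.0 days.
Leg 2: 163.6 days is already measured on the planet below.
Leg 3: 243.3 days is already measured on the planet below.
Total: 391.0 + 163.6 + 243.3 days.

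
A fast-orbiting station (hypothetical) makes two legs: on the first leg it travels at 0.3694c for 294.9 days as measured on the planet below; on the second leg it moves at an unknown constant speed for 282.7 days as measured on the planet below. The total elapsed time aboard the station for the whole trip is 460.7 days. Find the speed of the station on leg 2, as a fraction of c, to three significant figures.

β = 0.751

Leg 1: γ = 1/√(1 − 0.3694²) = 1/√0.8635 = 1.076; τ_1 = 294.9/1.076 = 274.0 days.
Leg 2: speed unknown; τ_2 = 282.7/γ_2.
Total proper time: 274.0 + τ_2 = 460.7, so τ_2 = 460.7 − 274.0 = 186.7 days.
γ_2 = 282.7/186.7 = 1.515; β = √(1 − 1/γ²) = √0.5640.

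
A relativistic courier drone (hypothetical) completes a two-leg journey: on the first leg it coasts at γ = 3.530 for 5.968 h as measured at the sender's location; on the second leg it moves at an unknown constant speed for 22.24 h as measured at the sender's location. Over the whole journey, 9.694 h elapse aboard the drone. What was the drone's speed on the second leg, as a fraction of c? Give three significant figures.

β = 0.933

Leg 1: γ = 3.530; τ_1 = 5.968/3.530 = 1.691 h.
Leg 2: speed unknown; τ_2 = 22.24/γ_2.
Total proper time: 1.691 + τ_2 = 9.694, so τ_2 = 9.694 − 1.691 = 8.003 h.
γ_2 = 22.24/8.003 = 2.779; β = √(1 − 1/γ²) = √0.8705.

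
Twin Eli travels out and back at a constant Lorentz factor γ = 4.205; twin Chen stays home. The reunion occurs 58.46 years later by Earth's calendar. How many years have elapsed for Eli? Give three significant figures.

γ = 4.205
Eli's clock measures proper time along the trip: τ = Δt/γ = 58.46/4.205 years.

τ = 13.9 years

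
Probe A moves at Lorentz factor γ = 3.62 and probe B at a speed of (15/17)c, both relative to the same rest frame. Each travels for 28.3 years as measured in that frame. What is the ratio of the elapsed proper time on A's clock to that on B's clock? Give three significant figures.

τ_A/τ_B = 0.587

A: γ = 3.62. B: γ = 1/√(1 − (15/17)²) = 17/8 = 2.125.
τ_A/τ_B = γ_B/γ_A = 2.125/3.620 = 0.5870, so τ_A/τ_B = 0.5870.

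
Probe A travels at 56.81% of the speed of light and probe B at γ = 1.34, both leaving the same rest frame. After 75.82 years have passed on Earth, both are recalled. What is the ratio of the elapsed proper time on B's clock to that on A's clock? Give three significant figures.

τ_B/τ_A = 0.907

A: β = 0.5681; γ = 1/√(1 − 0.5681²) = 1/√0.6773 = 1.215. B: γ = 1.34.
τ_A/τ_B = γ_B/γ_A = 1.340/1.215 = 1.103, so τ_B/τ_A = 0.9068.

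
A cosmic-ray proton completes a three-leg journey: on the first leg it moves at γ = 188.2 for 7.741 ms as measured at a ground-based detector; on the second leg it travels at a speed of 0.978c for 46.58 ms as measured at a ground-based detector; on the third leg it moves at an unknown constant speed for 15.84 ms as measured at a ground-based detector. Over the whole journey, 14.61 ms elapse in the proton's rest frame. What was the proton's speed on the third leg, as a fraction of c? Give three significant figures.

Leg 1: γ = 188.2; τ_1 = 7.741/188.2 = 0.04113 ms.
Leg 2: γ = 1/√(1 − 0.978²) = 1/√0.04352 = 4.794; τ_2 = 46.58/4.794 = 9.717 ms.
Leg 3: speed unknown; τ_3 = 15.84/γ_3.
Total proper time: 0.04113 + 9.717 + τ_3 = 14.61, so τ_3 = 14.61 − 9.758 = 4.852 ms.
γ_3 = 15.84/4.852 = 3.265; β = √(1 − 1/γ²) = √0.9062.

β = 0.952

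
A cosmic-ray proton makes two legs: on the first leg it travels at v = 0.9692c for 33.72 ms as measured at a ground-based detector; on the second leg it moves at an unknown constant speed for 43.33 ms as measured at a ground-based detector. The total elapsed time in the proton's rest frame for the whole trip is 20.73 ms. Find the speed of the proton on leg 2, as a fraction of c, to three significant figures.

Leg 1: γ = 1/√(1 − 0.9692²) = 1/√0.06065 = 4.061; τ_1 = 33.72/4.061 = 8.304 ms.
Leg 2: speed unknown; τ_2 = 43.33/γ_2.
Total proper time: 8.304 + τ_2 = 20.73, so τ_2 = 20.73 − 8.304 = 12.43 ms.
γ_2 = 43.33/12.43 = 3.487; β = √(1 − 1/γ²) = √0.9178.

β = 0.958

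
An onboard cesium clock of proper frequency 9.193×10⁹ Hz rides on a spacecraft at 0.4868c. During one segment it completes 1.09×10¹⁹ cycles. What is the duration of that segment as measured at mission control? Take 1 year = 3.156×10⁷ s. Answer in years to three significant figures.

Δt = 43.0 years

γ = 1/√(1 − 0.4868²) = 1/√0.7630 = 1.145
Proper time for N cycles: τ = N/f = 1.09×10¹⁹/(9.193×10⁹) = 1.186×10⁹ s = 37.57 years.
Lab-frame duration Δt = γτ = 1.145 × 37.57 = 43.01 years.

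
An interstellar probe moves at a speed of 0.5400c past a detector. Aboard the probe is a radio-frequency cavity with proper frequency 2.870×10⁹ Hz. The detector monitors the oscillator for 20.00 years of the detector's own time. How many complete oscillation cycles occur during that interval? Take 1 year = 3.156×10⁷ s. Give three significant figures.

N = 1.52×10¹⁸

γ = 1/√(1 − 0.5400²) = 1/√0.7084 = 1.188
During 20.00 years of lab time, the oscillator's proper time advances by τ = Δt/γ = 20.00/1.188 = 16.83 years = 5.313×10⁸ s.
N = f × τ = 2.870×10⁹ × 5.313×10⁸ = 1.525×10¹⁸.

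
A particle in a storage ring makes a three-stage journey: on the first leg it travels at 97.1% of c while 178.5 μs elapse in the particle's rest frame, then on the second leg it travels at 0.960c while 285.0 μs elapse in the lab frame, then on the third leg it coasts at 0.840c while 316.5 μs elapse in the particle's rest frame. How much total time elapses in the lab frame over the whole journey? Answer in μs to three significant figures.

Leg 1: β = 0.971; γ = 1/√(1 − 0.971²) = 1/√0.05716 = 4.183; Δt_1 = 4.183 × 178.5 = 746.6 μs.
Leg 2: 285.0 μs is already measured in the lab frame.
Leg 3: γ = 1/√(1 − 0.840²) = 1/√0.2944 = 1.843; Δt_3 = 1.843 × 316.5 = 583.3 μs.
Total: 746.6 + 285.0 + 583.3 μs.

Δt = 1610 μs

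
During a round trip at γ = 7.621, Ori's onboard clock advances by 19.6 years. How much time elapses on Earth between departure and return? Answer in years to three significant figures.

γ = 7.621
Earth-frame duration is the dilated interval: Δt = γτ = 7.621 × 19.6 years.

Δt = 149 years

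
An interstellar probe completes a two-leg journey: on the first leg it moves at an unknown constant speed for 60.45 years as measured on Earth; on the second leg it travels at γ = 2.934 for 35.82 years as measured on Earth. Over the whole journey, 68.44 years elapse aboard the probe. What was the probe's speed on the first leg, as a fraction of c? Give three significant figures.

β = 0.367

Leg 1: speed unknown; τ_1 = 60.45/γ_1.
Leg 2: γ = 2.934; τ_2 = 35.82/2.934 = 12.21 years.
Total proper time: τ_1 + 12.21 = 68.44, so τ_1 = 68.44 − 12.21 = 56.23 years.
γ_1 = 60.45/56.23 = 1.075; β = √(1 − 1/γ²) = √0.1347.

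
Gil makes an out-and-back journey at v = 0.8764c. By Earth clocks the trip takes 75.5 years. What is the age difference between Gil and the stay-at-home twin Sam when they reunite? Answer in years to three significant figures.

γ = 1/√(1 − 0.8764²) = 1/√0.2319 = 2.076
Gil's elapsed proper time: τ = 75.5/2.076 = 36.36 years.
Age gap = Δt − τ = 75.5 − 36.36 years.

Δt − τ = 39.1 years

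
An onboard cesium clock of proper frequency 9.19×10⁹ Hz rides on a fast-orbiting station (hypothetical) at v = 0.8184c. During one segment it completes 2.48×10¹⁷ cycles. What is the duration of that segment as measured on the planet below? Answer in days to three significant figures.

Δt = 544 days

γ = 1/√(1 − 0.8184²) = 1/√0.3302 = 1.740
Proper time for N cycles: τ = N/f = 2.48×10¹⁷/(9.19×10⁹) = 2.699×10⁷ s = 312.3 days.
Lab-frame duration Δt = γτ = 1.740 × 312.3 = 543.5 days.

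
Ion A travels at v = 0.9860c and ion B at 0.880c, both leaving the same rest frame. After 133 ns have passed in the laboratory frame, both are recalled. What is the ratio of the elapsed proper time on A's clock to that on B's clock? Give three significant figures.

τ_A/τ_B = 0.351

A: γ = 1/√(1 − 0.9860²) = 1/√0.02780 = 5.997. B: γ = 1/√(1 − 0.880²) = 1/√0.2256 = 2.105.
τ_A/τ_B = γ_B/γ_A = 2.105/5.997 = 0.3511, so τ_A/τ_B = 0.3511.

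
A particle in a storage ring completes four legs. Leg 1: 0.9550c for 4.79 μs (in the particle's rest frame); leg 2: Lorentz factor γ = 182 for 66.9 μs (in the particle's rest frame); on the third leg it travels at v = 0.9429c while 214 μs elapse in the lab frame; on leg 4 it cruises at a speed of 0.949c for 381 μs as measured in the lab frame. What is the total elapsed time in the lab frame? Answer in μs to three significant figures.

Leg 1: γ = 1/√(1 − 0.9550²) = 1/√0.08798 = 3.371; Δt_1 = 3.371 × 4.79 = 16.15 μs.
Leg 2: γ = 182; Δt_2 = 182.0 × 66.9 = 1.218×10⁴ μs.
Leg 3: 214 μs is already measured in the lab frame.
Leg 4: 381 μs is already measured in the lab frame.
Total: 16.15 + 1.218×10⁴ + 214.0 + 381.0 μs.

Δt = 1.28×10⁴ μs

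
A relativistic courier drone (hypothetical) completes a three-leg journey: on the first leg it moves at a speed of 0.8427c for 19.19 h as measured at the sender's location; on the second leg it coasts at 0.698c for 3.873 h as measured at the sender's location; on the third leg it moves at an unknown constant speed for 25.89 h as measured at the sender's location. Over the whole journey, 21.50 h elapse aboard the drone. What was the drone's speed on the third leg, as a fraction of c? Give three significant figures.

β = 0.946

Leg 1: γ = 1/√(1 − 0.8427²) = 1/√0.2899 = 1.857; τ_1 = 19.19/1.857 = 10.33 h.
Leg 2: γ = 1/√(1 − 0.698²) = 1/√0.5128 = 1.396; τ_2 = 3.873/1.396 = 2.773 h.
Leg 3: speed unknown; τ_3 = 25.89/γ_3.
Total proper time: 10.33 + 2.773 + τ_3 = 21.50, so τ_3 = 21.50 − 13.11 = 8.395 h.
γ_3 = 25.89/8.395 = 3.084; β = √(1 − 1/γ²) = √0.8949.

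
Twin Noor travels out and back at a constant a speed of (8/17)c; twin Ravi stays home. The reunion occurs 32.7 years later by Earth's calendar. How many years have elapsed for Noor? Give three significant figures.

γ = 1/√(1 − (8/17)²) = 17/15 ≈ 1.133
Noor's clock measures proper time along the trip: τ = Δt/γ = 32.7/1.133 years.

τ = 28.9 years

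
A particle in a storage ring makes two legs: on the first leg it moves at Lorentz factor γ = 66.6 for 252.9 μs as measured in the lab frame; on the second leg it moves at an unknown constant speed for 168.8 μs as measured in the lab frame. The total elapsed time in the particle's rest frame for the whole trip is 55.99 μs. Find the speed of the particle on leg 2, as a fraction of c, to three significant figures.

Leg 1: γ = 66.6; τ_1 = 252.9/66.60 = 3.797 μs.
Leg 2: speed unknown; τ_2 = 168.8/γ_2.
Total proper time: 3.797 + τ_2 = 55.99, so τ_2 = 55.99 − 3.797 = 52.19 μs.
γ_2 = 168.8/52.19 = 3.234; β = √(1 − 1/γ²) = √0.9044.

β = 0.951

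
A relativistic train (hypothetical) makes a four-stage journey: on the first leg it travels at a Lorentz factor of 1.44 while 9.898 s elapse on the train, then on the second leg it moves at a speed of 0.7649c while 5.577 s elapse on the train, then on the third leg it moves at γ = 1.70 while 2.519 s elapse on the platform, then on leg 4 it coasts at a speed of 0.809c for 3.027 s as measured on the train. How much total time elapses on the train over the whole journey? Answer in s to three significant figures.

τ = 20.0 s

Leg 1: 9.898 s is already measured on the train.
Leg 2: 5.577 s is already measured on the train.
Leg 3: γ = 1.70; τ_3 = 2.519/1.700 = 1.482 s.
Leg 4: 3.027 s is already measured on the train.
Total: 9.898 + 5.577 + 1.482 + 3.027 s.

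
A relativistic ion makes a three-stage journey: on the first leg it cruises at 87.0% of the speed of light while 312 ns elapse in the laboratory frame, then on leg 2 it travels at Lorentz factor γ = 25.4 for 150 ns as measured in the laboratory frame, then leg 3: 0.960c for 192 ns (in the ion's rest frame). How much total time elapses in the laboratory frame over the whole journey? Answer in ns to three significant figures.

Leg 1: 312 ns is already measured in the laboratory frame.
Leg 2: 150 ns is already measured in the laboratory frame.
Leg 3: γ = 1/√(1 − 0.960²) = 25/7 ≈ 3.571; Δt_3 = 3.571 × 192 = 685.7 ns.
Total: 312.0 + 150.0 + 685.7 ns.

Δt = 1150 ns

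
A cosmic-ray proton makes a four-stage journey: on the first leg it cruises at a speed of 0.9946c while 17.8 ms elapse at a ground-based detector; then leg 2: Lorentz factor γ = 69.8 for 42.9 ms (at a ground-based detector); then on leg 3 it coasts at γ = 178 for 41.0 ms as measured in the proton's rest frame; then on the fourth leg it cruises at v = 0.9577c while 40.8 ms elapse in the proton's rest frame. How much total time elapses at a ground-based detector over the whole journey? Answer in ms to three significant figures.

Leg 1: 17.8 ms is already measured at a ground-based detector.
Leg 2: 42.9 ms is already measured at a ground-based detector.
Leg 3: γ = 178; Δt_3 = 178.0 × 41.0 = 7298 ms.
Leg 4: γ = 1/√(1 − 0.9577²) = 1/√0.08281 = 3.475; Δt_4 = 3.475 × 40.8 = 141.8 ms.
Total: 17.80 + 42.90 + 7298 + 141.8 ms.

Δt = 7500 ms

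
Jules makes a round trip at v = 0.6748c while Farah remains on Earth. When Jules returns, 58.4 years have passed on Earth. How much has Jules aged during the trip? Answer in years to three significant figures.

τ = 43.1 years

γ = 1/√(1 − 0.6748²) = 1/√0.5446 = 1.355
Jules's clock measures proper time along the trip: τ = Δt/γ = 58.4/1.355 years.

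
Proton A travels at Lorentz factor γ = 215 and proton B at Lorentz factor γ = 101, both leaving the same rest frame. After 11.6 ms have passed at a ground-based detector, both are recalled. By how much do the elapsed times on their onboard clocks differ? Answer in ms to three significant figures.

A: γ = 215; τ_A = 11.6/215.0 = 0.05395 ms.
B: γ = 101; τ_B = 11.6/101.0 = 0.1149 ms.

|τ_A − τ_B| = 0.0609 ms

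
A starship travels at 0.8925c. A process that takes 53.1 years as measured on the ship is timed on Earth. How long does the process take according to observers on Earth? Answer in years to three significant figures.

Δt = 118 years

γ = 1/√(1 − 0.8925²) = 1/√0.2034 = 2.217
The interval measured on the ship is the proper time (both events occur at the same place in that frame); the lab-frame interval is Δt = γτ = 2.217 × 53.1 years.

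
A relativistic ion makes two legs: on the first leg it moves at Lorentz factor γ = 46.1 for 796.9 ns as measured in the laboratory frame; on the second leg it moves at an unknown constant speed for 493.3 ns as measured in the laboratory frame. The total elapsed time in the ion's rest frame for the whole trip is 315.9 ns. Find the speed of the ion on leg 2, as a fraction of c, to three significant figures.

Leg 1: γ = 46.1; τ_1 = 796.9/46.10 = 17.29 ns.
Leg 2: speed unknown; τ_2 = 493.3/γ_2.
Total proper time: 17.29 + τ_2 = 315.9, so τ_2 = 315.9 − 17.29 = 298.6 ns.
γ_2 = 493.3/298.6 = 1.652; β = √(1 − 1/γ²) = √0.6336.

β = 0.796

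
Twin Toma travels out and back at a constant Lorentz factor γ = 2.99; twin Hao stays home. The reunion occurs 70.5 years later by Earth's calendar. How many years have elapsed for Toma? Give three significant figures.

τ = 23.6 years

γ = 2.99
Toma's clock measures proper time along the trip: τ = Δt/γ = 70.5/2.990 years.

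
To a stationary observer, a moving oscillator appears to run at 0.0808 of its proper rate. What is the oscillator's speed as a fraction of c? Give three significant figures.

β = 0.997

Rate ratio = 1/γ, so γ = 1/0.0808 = 12.38.
β = √(1 − 1/γ²) = √(1 − 0.0808²) = √0.9935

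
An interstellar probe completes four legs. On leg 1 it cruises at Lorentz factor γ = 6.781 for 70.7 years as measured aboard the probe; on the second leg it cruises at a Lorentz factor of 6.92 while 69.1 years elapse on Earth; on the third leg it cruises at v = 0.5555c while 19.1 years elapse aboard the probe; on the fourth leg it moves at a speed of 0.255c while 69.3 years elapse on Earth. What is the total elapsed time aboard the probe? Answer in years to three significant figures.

Leg 1: 70.7 years is already measured aboard the probe.
Leg 2: γ = 6.92; τ_2 = 69.1/6.920 = 9.986 years.
Leg 3: 19.1 years is already measured aboard the probe.
Leg 4: γ = 1/√(1 − 0.255²) = 1/√0.9350 = 1.034; τ_4 = 69.3/1.034 = 67.01 years.
Total: 70.70 + 9.986 + 19.10 + 67.01 years.

τ = 167 years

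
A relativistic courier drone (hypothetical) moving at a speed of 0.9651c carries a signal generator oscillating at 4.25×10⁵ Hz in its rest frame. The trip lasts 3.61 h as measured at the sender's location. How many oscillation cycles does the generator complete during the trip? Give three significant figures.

γ = 1/√(1 − 0.9651²) = 1/√0.06858 = 3.819
The oscillator's own cycle count is N = f × τ where τ is the proper time aboard the drone. τ = Δt/γ = 3.61/3.819 = 0.9454 h = 3.403×10³ s.
N = 4.25×10⁵ × 3.403×10³ = 1.446×10⁹.

N = 1.45×10⁹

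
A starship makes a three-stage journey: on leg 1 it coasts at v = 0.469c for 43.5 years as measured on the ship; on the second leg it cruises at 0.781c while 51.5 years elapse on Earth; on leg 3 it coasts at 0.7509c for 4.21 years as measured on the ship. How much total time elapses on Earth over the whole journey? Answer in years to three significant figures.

Leg 1: γ = 1/√(1 − 0.469²) = 1/√0.7800 = 1.132; Δt_1 = 1.132 × 43.5 = 49.25 years.
Leg 2: 51.5 years is already measured on Earth.
Leg 3: γ = 1/√(1 − 0.7509²) = 1/√0.4361 = 1.514; Δt_3 = 1.514 × 4.21 = 6.375 years.
Total: 49.25 + 51.50 + 6.375 years.

Δt = 107 years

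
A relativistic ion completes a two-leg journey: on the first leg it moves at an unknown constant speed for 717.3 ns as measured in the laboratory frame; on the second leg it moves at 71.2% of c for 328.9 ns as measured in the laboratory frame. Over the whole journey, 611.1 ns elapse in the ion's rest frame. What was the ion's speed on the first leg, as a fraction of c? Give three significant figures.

Leg 1: speed unknown; τ_1 = 717.3/γ_1.
Leg 2: β = 0.712; γ = 1/√(1 − 0.712²) = 1/√0.4931 = 1.424; τ_2 = 328.9/1.424 = 230.9 ns.
Total proper time: τ_1 + 230.9 = 611.1, so τ_1 = 611.1 − 230.9 = 380.2 ns.
γ_1 = 717.3/380.2 = 1.887; β = √(1 − 1/γ²) = √0.7191.

β = 0.848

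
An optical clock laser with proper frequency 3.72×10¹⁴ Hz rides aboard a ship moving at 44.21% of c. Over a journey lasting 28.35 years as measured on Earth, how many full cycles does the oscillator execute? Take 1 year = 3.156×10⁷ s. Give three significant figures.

N = 2.99×10²³

β = 0.4421; γ = 1/√(1 − 0.4421²) = 1/√0.8045 = 1.115
The oscillator's own cycle count is N = f × τ where τ is the proper time on the ship. τ = Δt/γ = 28.35/1.115 = 25.43 years = 8.025×10⁸ s.
N = 3.72×10¹⁴ × 8.025×10⁸ = 2.985×10²³.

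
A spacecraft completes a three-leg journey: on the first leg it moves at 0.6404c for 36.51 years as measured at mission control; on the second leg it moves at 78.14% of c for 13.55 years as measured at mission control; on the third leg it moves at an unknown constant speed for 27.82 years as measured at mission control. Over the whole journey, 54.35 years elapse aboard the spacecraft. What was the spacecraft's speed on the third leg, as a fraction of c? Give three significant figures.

β = 0.767

Leg 1: γ = 1/√(1 − 0.6404²) = 1/√0.5899 = 1.302; τ_1 = 36.51/1.302 = 28.04 years.
Leg 2: β = 0.7814; γ = 1/√(1 − 0.7814²) = 1/√0.3894 = 1.602; τ_2 = 13.55/1.602 = 8.456 years.
Leg 3: speed unknown; τ_3 = 27.82/γ_3.
Total proper time: 28.04 + 8.456 + τ_3 = 54.35, so τ_3 = 54.35 − 36.50 = 17.85 years.
γ_3 = 27.82/17.85 = 1.558; β = √(1 − 1/γ²) = √0.5882.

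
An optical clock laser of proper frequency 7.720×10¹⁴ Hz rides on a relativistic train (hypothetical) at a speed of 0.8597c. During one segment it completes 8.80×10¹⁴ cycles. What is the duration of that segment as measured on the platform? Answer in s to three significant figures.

γ = 1/√(1 − 0.8597²) = 1/√0.2609 = 1.958
Proper time for N cycles: τ = N/f = 8.80×10¹⁴/(7.720×10¹⁴) = 1.140×10⁰ s = 1.140 s.
Lab-frame duration Δt = γτ = 1.958 × 1.140 = 2.232 s.

Δt = 2.23 s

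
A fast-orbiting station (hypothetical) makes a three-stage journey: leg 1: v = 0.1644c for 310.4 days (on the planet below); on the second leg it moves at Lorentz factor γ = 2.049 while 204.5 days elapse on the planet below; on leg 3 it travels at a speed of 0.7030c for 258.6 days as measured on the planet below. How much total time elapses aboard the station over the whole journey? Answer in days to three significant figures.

τ = 590 days

Leg 1: γ = 1/√(1 − 0.1644²) = 1/√0.9730 = 1.014; τ_1 = 310.4/1.014 = 306.2 days.
Leg 2: γ = 2.049; τ_2 = 204.5/2.049 = 99.80 days.
Leg 3: γ = 1/√(1 − 0.7030²) = 1/√0.5058 = 1.406; τ_3 = 258.6/1.406 = 183.9 days.
Total: 306.2 + 99.80 + 183.9 days.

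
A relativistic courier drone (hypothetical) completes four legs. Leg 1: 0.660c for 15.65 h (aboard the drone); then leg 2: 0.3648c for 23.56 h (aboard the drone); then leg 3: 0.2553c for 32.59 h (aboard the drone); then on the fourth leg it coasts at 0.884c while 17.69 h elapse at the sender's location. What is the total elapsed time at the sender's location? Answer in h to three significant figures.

Leg 1: γ = 1/√(1 − 0.660²) = 1/√0.5644 = 1.331; Δt_1 = 1.331 × 15.65 = 20.83 h.
Leg 2: γ = 1/√(1 − 0.3648²) = 1/√0.8669 = 1.074; Δt_2 = 1.074 × 23.56 = 25.30 h.
Leg 3: γ = 1/√(1 − 0.2553²) = 1/√0.9348 = 1.034; Δt_3 = 1.034 × 32.59 = 33.71 h.
Leg 4: 17.69 h is already measured at the sender's location.
Total: 20.83 + 25.30 + 33.71 + 17.69 h.

Δt = 97.5 h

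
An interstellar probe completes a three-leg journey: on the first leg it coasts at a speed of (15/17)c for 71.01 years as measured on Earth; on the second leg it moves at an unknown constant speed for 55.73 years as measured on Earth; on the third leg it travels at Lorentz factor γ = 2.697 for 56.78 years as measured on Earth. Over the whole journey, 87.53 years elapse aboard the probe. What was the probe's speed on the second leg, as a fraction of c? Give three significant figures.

Leg 1: γ = 1/√(1 − (15/17)²) = 17/8 = 2.125; τ_1 = 71.01/2.125 = 33.42 years.
Leg 2: speed unknown; τ_2 = 55.73/γ_2.
Leg 3: γ = 2.697; τ_3 = 56.78/2.697 = 21.05 years.
Total proper time: 33.42 + τ_2 + 21.05 = 87.53, so τ_2 = 87.53 − 54.47 = 33.06 years.
γ_2 = 55.73/33.06 = 1.686; β = √(1 − 1/γ²) = √0.6481.

β = 0.805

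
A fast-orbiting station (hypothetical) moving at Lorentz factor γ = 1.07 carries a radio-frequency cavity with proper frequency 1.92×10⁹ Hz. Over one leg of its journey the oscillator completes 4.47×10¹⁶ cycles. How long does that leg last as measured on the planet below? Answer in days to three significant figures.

γ = 1.07
Proper time for N cycles: τ = N/f = 4.47×10¹⁶/(1.92×10⁹) = 2.328×10⁷ s = 269.5 days.
Lab-frame duration Δt = γτ = 1.070 × 269.5 = 288.3 days.

Δt = 288 days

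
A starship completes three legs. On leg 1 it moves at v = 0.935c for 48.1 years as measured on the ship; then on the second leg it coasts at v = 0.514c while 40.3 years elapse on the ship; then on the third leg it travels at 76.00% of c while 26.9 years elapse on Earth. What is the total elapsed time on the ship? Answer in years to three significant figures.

Leg 1: 48.1 years is already measured on the ship.
Leg 2: 40.3 years is already measured on the ship.
Leg 3: β = 0.7600; γ = 1/√(1 − 0.7600²) = 1/√0.4224 = 1.539; τ_3 = 26.9/1.539 = 17.48 years.
Total: 48.10 + 40.30 + 17.48 years.

τ = 106 years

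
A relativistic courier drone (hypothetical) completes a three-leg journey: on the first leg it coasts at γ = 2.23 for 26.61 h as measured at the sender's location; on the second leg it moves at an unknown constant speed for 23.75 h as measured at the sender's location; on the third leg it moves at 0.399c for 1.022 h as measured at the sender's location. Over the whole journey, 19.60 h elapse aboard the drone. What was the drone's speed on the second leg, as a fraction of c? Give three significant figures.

Leg 1: γ = 2.23; τ_1 = 26.61/2.230 = 11.93 h.
Leg 2: speed unknown; τ_2 = 23.75/γ_2.
Leg 3: γ = 1/√(1 − 0.399²) = 1/√0.8408 = 1.091; τ_3 = 1.022/1.091 = 0.9371 h.
Total proper time: 11.93 + τ_2 + 0.9371 = 19.60, so τ_2 = 19.60 − 12.87 = 6.730 h.
γ_2 = 23.75/6.730 = 3.529; β = √(1 − 1/γ²) = √0.9197.

β = 0.959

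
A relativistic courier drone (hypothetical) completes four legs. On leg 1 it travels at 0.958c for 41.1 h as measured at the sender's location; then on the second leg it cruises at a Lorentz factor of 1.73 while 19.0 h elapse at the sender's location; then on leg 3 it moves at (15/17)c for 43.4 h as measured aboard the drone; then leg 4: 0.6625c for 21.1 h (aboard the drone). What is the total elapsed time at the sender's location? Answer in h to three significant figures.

Leg 1: 41.1 h is already measured at the sender's location.
Leg 2: 19.0 h is already measured at the sender's location.
Leg 3: γ = 1/√(1 − (15/17)²) = 17/8 = 2.125; Δt_3 = 2.125 × 43.4 = 92.22 h.
Leg 4: γ = 1/√(1 − 0.6625²) = 1/√0.5611 = 1.335; Δt_4 = 1.335 × 21.1 = 28.17 h.
Total: 41.10 + 19.00 + 92.22 + 28.17 h.

Δt = 180 h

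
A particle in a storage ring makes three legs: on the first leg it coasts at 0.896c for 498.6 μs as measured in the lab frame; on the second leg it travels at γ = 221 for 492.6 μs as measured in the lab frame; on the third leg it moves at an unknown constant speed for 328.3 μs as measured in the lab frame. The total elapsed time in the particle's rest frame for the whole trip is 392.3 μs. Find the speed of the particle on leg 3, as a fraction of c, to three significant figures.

Leg 1: γ = 1/√(1 − 0.896²) = 1/√0.1972 = 2.252; τ_1 = 498.6/2.252 = 221.4 μs.
Leg 2: γ = 221; τ_2 = 492.6/221.0 = 2.229 μs.
Leg 3: speed unknown; τ_3 = 328.3/γ_3.
Total proper time: 221.4 + 2.229 + τ_3 = 392.3, so τ_3 = 392.3 − 223.6 = 168.7 μs.
γ_3 = 328.3/168.7 = 1.946; β = √(1 − 1/γ²) = √0.7361.

β = 0.858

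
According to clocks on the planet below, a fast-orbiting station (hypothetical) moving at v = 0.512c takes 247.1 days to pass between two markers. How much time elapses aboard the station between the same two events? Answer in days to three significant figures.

τ = 212 days

γ = 1/√(1 − 0.512²) = 1/√0.7379 = 1.164
The interval measured on the planet below is the dilated one; the clock aboard the station measures the proper time τ = Δt/γ = 247.1/1.164 days.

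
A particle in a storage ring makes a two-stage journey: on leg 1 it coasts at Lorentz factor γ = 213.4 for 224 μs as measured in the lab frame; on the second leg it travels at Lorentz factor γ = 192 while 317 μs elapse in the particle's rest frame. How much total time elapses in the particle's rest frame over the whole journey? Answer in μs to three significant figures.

τ = 318 μs

Leg 1: γ = 213.4; τ_1 = 224/213.4 = 1.050 μs.
Leg 2: 317 μs is already measured in the particle's rest frame.
Total: 1.050 + 317.0 μs.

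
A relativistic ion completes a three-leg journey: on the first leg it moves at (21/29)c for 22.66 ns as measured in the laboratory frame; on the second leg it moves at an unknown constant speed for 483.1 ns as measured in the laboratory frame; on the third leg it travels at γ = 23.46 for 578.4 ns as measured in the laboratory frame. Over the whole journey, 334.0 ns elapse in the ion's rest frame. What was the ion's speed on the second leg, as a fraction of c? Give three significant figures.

β = 0.794

Leg 1: γ = 1/√(1 − (21/29)²) = 29/20 = 1.450; τ_1 = 22.66/1.450 = 15.63 ns.
Leg 2: speed unknown; τ_2 = 483.1/γ_2.
Leg 3: γ = 23.46; τ_3 = 578.4/23.46 = 24.65 ns.
Total proper time: 15.63 + τ_2 + 24.65 = 334.0, so τ_2 = 334.0 − 40.28 = 293.7 ns.
γ_2 = 483.1/293.7 = 1.645; β = √(1 − 1/γ²) = √0.6304.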